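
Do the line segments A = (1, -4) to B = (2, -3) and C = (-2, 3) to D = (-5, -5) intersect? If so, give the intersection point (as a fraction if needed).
No (intersection of containing lines falls outside at least one segment)

Parametrize and solve: t = -9, s = 2. At least one of these is outside [0, 1], so the segments do not intersect.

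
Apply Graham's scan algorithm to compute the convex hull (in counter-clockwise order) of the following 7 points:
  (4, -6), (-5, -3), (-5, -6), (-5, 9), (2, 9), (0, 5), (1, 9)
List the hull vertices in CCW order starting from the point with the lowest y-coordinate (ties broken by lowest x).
Hull (CCW) = [(-5, -6), (4, -6), (2, 9), (-5, 9)]

Graham scan procedure:
  1. Find the pivot p₀ = point with lowest y (tie → lowest x): (-5, -6).
  2. Sort the remaining points by polar angle around p₀.
  3. Walk through sorted points, maintaining a stack; pop the top while the last three entries make a non-left turn (cross product ≤ 0).
  4. Final stack is the convex hull in CCW order: (-5, -6), (4, -6), (2, 9), (-5, 9).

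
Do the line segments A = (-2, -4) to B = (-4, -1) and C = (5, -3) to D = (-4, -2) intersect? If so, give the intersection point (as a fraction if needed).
Yes; intersection at (-82/25, -52/25) (t = 16/25 on AB, s = 23/25 on CD)

Parametrize AB as A + t(B − A) = (-2 + -2 t, -4 + 3 t) and CD as C + s(D − C) = (5 + -9 s, -3 + 1 s). Solve the linear system for (t, s). Determinant = -25 ≠ 0, so a unique intersection of the containing lines exists. Solution: t = 16/25, s = 23/25 — both in [0, 1], so the segments cross. Intersection point: (-82/25, -52/25).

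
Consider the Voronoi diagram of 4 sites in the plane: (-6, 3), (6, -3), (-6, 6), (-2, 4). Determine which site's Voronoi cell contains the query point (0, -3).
Nearest site = (6, -3)

The Voronoi cell of site s contains exactly those query points closer to s than to any other site. Compute squared distances from q = (0, -3) to each site:
  (6 − 0)² + (-3 − -3)² = 36
  (-2 − 0)² + (4 − -3)² = 53
  (-6 − 0)² + (3 − -3)² = 72
  (-6 − 0)² + (6 − -3)² = 117
Minimum is attained by (6, -3), so q lies in its Voronoi cell.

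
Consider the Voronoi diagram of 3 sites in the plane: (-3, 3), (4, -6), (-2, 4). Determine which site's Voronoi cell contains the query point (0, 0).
Nearest site = (-3, 3)

The Voronoi cell of site s contains exactly those query points closer to s than to any other site. Compute squared distances from q = (0, 0) to each site:
  (-3 − 0)² + (3 − 0)² = 18
  (-2 − 0)² + (4 − 0)² = 20
  (4 − 0)² + (-6 − 0)² = 52
Minimum is attained by (-3, 3), so q lies in its Voronoi cell.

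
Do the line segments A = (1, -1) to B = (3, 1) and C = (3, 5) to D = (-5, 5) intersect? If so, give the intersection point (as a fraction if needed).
No (intersection of containing lines falls outside at least one segment)

Parametrize and solve: t = 3, s = -1/2. At least one of these is outside [0, 1], so the segments do not intersect.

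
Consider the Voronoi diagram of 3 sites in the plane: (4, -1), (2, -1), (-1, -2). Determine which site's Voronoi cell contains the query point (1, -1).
Nearest site = (2, -1)

The Voronoi cell of site s contains exactly those query points closer to s than to any other site. Compute squared distances from q = (1, -1) to each site:
  (2 − 1)² + (-1 − -1)² = 1
  (-1 − 1)² + (-2 − -1)² = 5
  (4 − 1)² + (-1 − -1)² = 9
Minimum is attained by (2, -1), so q lies in its Voronoi cell.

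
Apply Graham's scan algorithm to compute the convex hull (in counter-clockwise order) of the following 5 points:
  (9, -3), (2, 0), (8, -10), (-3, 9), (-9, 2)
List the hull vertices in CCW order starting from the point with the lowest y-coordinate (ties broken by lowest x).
Hull (CCW) = [(8, -10), (9, -3), (-3, 9), (-9, 2)]

Graham scan procedure:
  1. Find the pivot p₀ = point with lowest y (tie → lowest x): (8, -10).
  2. Sort the remaining points by polar angle around p₀.
  3. Walk through sorted points, maintaining a stack; pop the top while the last three entries make a non-left turn (cross product ≤ 0).
  4. Final stack is the convex hull in CCW order: (8, -10), (9, -3), (-3, 9), (-9, 2).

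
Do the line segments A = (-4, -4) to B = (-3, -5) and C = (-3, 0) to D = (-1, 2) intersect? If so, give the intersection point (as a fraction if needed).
No (intersection of containing lines falls outside at least one segment)

Parametrize and solve: t = -3/2, s = -5/4. At least one of these is outside [0, 1], so the segments do not intersect.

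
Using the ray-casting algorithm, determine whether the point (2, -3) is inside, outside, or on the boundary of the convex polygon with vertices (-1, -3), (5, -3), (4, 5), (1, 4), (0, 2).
The point (2, -3) lies on the polygon boundary

Boundary check: the query satisfies the collinearity and bounding-box conditions for some polygon edge, so it lies exactly on the boundary.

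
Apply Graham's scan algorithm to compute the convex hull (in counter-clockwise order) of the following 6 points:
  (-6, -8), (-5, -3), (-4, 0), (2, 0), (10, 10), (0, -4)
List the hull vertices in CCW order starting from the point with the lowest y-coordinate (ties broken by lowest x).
Hull (CCW) = [(-6, -8), (0, -4), (10, 10), (-4, 0), (-5, -3)]

Graham scan procedure:
  1. Find the pivot p₀ = point with lowest y (tie → lowest x): (-6, -8).
  2. Sort the remaining points by polar angle around p₀.
  3. Walk through sorted points, maintaining a stack; pop the top while the last three entries make a non-left turn (cross product ≤ 0).
  4. Final stack is the convex hull in CCW order: (-6, -8), (0, -4), (10, 10), (-4, 0), (-5, -3).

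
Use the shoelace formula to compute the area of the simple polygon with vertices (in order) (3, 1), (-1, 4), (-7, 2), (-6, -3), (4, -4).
Area = 62

Shoelace formula: Area = (1/2) |Σ_i (x_i · y_{i+1} − x_{i+1} · y_i)| (indices mod n). Compute each cross term:
  (3)(4) − (-1)(1) = 13
  (-1)(2) − (-7)(4) = 26
  (-7)(-3) − (-6)(2) = 33
  (-6)(-4) − (4)(-3) = 36
  (4)(1) − (3)(-4) = 16
Sum = 124, so (signed) Area = 124/2 = 62, |Area| = 62.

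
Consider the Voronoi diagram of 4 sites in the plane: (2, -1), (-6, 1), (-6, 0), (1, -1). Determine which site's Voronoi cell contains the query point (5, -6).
Nearest site = (2, -1)

The Voronoi cell of site s contains exactly those query points closer to s than to any other site. Compute squared distances from q = (5, -6) to each site:
  (2 − 5)² + (-1 − -6)² = 34
  (1 − 5)² + (-1 − -6)² = 41
  (-6 − 5)² + (0 − -6)² = 157
  (-6 − 5)² + (1 − -6)² = 170
Minimum is attained by (2, -1), so q lies in its Voronoi cell.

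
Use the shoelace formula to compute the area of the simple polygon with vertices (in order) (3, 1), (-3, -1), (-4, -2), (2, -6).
Area = 25

Shoelace formula: Area = (1/2) |Σ_i (x_i · y_{i+1} − x_{i+1} · y_i)| (indices mod n). Compute each cross term:
  (3)(-1) − (-3)(1) = 0
  (-3)(-2) − (-4)(-1) = 2
  (-4)(-6) − (2)(-2) = 28
  (2)(1) − (3)(-6) = 20
Sum = 50, so (signed) Area = 50/2 = 25, |Area| = 25.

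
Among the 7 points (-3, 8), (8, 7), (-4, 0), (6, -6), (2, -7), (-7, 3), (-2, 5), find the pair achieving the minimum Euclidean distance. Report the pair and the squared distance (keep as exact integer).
Pair = ((-3, 8), (-2, 5)); squared distance = 10

Compute all C(7, 2) = 21 pairwise squared distances (x_i − x_j)² + (y_i − y_j)². The minimum is 10, attained by the pair ((-3, 8), (-2, 5)).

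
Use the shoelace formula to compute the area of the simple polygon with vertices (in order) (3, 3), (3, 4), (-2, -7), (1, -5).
Area = 25/2

Shoelace formula: Area = (1/2) |Σ_i (x_i · y_{i+1} − x_{i+1} · y_i)| (indices mod n). Compute each cross term:
  (3)(4) − (3)(3) = 3
  (3)(-7) − (-2)(4) = -13
  (-2)(-5) − (1)(-7) = 17
  (1)(3) − (3)(-5) = 18
Sum = 25, so (signed) Area = 25/2 = 25/2, |Area| = 25/2.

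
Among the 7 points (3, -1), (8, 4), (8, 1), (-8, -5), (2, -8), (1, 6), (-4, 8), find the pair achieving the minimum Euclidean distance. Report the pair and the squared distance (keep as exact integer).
Pair = ((8, 4), (8, 1)); squared distance = 9

Compute all C(7, 2) = 21 pairwise squared distances (x_i − x_j)² + (y_i − y_j)². The minimum is 9, attained by the pair ((8, 4), (8, 1)).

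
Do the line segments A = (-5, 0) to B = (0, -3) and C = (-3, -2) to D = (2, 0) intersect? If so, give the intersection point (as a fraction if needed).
Yes; intersection at (-11/5, -42/25) (t = 14/25 on AB, s = 4/25 on CD)

Parametrize AB as A + t(B − A) = (-5 + 5 t, 0 + -3 t) and CD as C + s(D − C) = (-3 + 5 s, -2 + 2 s). Solve the linear system for (t, s). Determinant = -25 ≠ 0, so a unique intersection of the containing lines exists. Solution: t = 14/25, s = 4/25 — both in [0, 1], so the segments cross. Intersection point: (-11/5, -42/25).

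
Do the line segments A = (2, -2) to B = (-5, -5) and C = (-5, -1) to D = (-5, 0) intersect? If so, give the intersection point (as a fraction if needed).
No (intersection of containing lines falls outside at least one segment)

Parametrize and solve: t = 1, s = -4. At least one of these is outside [0, 1], so the segments do not intersect.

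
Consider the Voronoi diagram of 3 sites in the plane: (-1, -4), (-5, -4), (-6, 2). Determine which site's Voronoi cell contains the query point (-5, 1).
Nearest site = (-6, 2)

The Voronoi cell of site s contains exactly those query points closer to s than to any other site. Compute squared distances from q = (-5, 1) to each site:
  (-6 − -5)² + (2 − 1)² = 2
  (-5 − -5)² + (-4 − 1)² = 25
  (-1 − -5)² + (-4 − 1)² = 41
Minimum is attained by (-6, 2), so q lies in its Voronoi cell.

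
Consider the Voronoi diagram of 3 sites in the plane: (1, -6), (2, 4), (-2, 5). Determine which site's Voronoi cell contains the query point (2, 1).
Nearest site = (2, 4)

The Voronoi cell of site s contains exactly those query points closer to s than to any other site. Compute squared distances from q = (2, 1) to each site:
  (2 − 2)² + (4 − 1)² = 9
  (-2 − 2)² + (5 − 1)² = 32
  (1 − 2)² + (-6 − 1)² = 50
Minimum is attained by (2, 4), so q lies in its Voronoi cell.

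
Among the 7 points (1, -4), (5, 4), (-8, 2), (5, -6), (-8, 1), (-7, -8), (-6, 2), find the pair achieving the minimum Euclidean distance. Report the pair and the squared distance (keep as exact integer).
Pair = ((-8, 2), (-8, 1)); squared distance = 1

Compute all C(7, 2) = 21 pairwise squared distances (x_i − x_j)² + (y_i − y_j)². The minimum is 1, attained by the pair ((-8, 2), (-8, 1)).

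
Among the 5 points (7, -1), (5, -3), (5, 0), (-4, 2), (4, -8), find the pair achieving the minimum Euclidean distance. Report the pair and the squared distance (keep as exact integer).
Pair = ((7, -1), (5, 0)); squared distance = 5

Compute all C(5, 2) = 10 pairwise squared distances (x_i − x_j)² + (y_i − y_j)². The minimum is 5, attained by the pair ((7, -1), (5, 0)).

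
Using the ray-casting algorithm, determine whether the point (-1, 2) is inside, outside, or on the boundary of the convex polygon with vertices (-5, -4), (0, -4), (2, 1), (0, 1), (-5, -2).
The point (-1, 2) lies strictly outside the polygon

Cast a horizontal ray to the right from the query point and count how many polygon edges it crosses (each edge strictly once or zero times, handled with the usual half-open convention). 
Parity of crossings → even ⇒ outside.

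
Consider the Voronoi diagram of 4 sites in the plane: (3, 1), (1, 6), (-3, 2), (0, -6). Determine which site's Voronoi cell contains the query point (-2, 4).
Nearest site = (-3, 2)

The Voronoi cell of site s contains exactly those query points closer to s than to any other site. Compute squared distances from q = (-2, 4) to each site:
  (-3 − -2)² + (2 − 4)² = 5
  (1 − -2)² + (6 − 4)² = 13
  (3 − -2)² + (1 − 4)² = 34
  (0 − -2)² + (-6 − 4)² = 104
Minimum is attained by (-3, 2), so q lies in its Voronoi cell.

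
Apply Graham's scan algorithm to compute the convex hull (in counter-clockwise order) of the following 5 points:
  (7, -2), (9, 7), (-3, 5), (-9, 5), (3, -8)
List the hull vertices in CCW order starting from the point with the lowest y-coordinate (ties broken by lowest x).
Hull (CCW) = [(3, -8), (7, -2), (9, 7), (-9, 5)]

Graham scan procedure:
  1. Find the pivot p₀ = point with lowest y (tie → lowest x): (3, -8).
  2. Sort the remaining points by polar angle around p₀.
  3. Walk through sorted points, maintaining a stack; pop the top while the last three entries make a non-left turn (cross product ≤ 0).
  4. Final stack is the convex hull in CCW order: (3, -8), (7, -2), (9, 7), (-9, 5).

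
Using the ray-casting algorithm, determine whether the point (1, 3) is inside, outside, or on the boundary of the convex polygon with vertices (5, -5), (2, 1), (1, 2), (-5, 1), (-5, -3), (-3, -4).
The point (1, 3) lies strictly outside the polygon

Cast a horizontal ray to the right from the query point and count how many polygon edges it crosses (each edge strictly once or zero times, handled with the usual half-open convention). 
Parity of crossings → even ⇒ outside.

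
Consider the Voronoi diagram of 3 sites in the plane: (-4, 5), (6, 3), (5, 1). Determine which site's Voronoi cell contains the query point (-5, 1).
Nearest site = (-4, 5)

The Voronoi cell of site s contains exactly those query points closer to s than to any other site. Compute squared distances from q = (-5, 1) to each site:
  (-4 − -5)² + (5 − 1)² = 17
  (5 − -5)² + (1 − 1)² = 100
  (6 − -5)² + (3 − 1)² = 125
Minimum is attained by (-4, 5), so q lies in its Voronoi cell.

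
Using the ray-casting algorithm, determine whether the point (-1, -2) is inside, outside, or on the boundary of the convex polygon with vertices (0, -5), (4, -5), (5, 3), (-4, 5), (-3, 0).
The point (-1, -2) lies strictly inside the polygon

Cast a horizontal ray to the right from the query point and count how many polygon edges it crosses (each edge strictly once or zero times, handled with the usual half-open convention). 
Parity of crossings → odd ⇒ inside.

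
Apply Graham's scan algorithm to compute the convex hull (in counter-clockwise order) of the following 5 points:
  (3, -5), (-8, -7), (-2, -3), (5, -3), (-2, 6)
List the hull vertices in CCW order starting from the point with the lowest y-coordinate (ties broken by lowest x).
Hull (CCW) = [(-8, -7), (3, -5), (5, -3), (-2, 6)]

Graham scan procedure:
  1. Find the pivot p₀ = point with lowest y (tie → lowest x): (-8, -7).
  2. Sort the remaining points by polar angle around p₀.
  3. Walk through sorted points, maintaining a stack; pop the top while the last three entries make a non-left turn (cross product ≤ 0).
  4. Final stack is the convex hull in CCW order: (-8, -7), (3, -5), (5, -3), (-2, 6).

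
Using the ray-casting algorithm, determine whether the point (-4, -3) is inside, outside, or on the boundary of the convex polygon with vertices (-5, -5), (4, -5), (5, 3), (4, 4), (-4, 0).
The point (-4, -3) lies strictly inside the polygon

Cast a horizontal ray to the right from the query point and count how many polygon edges it crosses (each edge strictly once or zero times, handled with the usual half-open convention). 
Parity of crossings → odd ⇒ inside.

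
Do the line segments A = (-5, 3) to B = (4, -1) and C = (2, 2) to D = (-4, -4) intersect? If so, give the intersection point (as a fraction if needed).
Yes; intersection at (7/13, 7/13) (t = 8/13 on AB, s = 19/78 on CD)

Parametrize AB as A + t(B − A) = (-5 + 9 t, 3 + -4 t) and CD as C + s(D − C) = (2 + -6 s, 2 + -6 s). Solve the linear system for (t, s). Determinant = 78 ≠ 0, so a unique intersection of the containing lines exists. Solution: t = 8/13, s = 19/78 — both in [0, 1], so the segments cross. Intersection point: (7/13, 7/13).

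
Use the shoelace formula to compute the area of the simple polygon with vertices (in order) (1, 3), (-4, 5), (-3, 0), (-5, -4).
Area = 33/2

Shoelace formula: Area = (1/2) |Σ_i (x_i · y_{i+1} − x_{i+1} · y_i)| (indices mod n). Compute each cross term:
  (1)(5) − (-4)(3) = 17
  (-4)(0) − (-3)(5) = 15
  (-3)(-4) − (-5)(0) = 12
  (-5)(3) − (1)(-4) = -11
Sum = 33, so (signed) Area = 33/2 = 33/2, |Area| = 33/2.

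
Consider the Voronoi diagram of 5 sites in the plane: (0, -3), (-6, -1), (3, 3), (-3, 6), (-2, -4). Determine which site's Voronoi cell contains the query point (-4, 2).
Nearest site = (-6, -1)

The Voronoi cell of site s contains exactly those query points closer to s than to any other site. Compute squared distances from q = (-4, 2) to each site:
  (-6 − -4)² + (-1 − 2)² = 13
  (-3 − -4)² + (6 − 2)² = 17
  (-2 − -4)² + (-4 − 2)² = 40
  (0 − -4)² + (-3 − 2)² = 41
  (3 − -4)² + (3 − 2)² = 50
Minimum is attained by (-6, -1), so q lies in its Voronoi cell.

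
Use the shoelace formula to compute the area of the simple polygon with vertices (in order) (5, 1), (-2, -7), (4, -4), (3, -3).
Area = 21/2

Shoelace formula: Area = (1/2) |Σ_i (x_i · y_{i+1} − x_{i+1} · y_i)| (indices mod n). Compute each cross term:
  (5)(-7) − (-2)(1) = -33
  (-2)(-4) − (4)(-7) = 36
  (4)(-3) − (3)(-4) = 0
  (3)(1) − (5)(-3) = 18
Sum = 21, so (signed) Area = 21/2 = 21/2, |Area| = 21/2.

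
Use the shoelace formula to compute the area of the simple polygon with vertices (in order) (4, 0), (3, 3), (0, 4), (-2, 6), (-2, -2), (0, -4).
Area = 36

Shoelace formula: Area = (1/2) |Σ_i (x_i · y_{i+1} − x_{i+1} · y_i)| (indices mod n). Compute each cross term:
  (4)(3) − (3)(0) = 12
  (3)(4) − (0)(3) = 12
  (0)(6) − (-2)(4) = 8
  (-2)(-2) − (-2)(6) = 16
  (-2)(-4) − (0)(-2) = 8
  (0)(0) − (4)(-4) = 16
Sum = 72, so (signed) Area = 72/2 = 36, |Area| = 36.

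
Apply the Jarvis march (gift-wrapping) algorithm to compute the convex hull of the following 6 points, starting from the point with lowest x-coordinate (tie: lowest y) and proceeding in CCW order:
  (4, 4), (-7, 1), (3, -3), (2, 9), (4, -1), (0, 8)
Hull (CCW) = [(-7, 1), (3, -3), (4, -1), (4, 4), (2, 9), (0, 8)]

Jarvis march: at each step, from the current hull vertex p, select the next vertex q as the point such that every other point lies strictly to the left of (or on) the directed line p → q. (Equivalently: for every other point r, the cross product (q − p) × (r − p) ≥ 0.)
Starting point (lowest x, tie lowest y): (-7, 1). Wrap until returning to start. Resulting hull: (-7, 1), (3, -3), (4, -1), (4, 4), (2, 9), (0, 8).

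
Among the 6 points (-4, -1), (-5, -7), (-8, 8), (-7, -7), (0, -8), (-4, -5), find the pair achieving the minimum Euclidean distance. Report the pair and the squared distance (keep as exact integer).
Pair = ((-5, -7), (-7, -7)); squared distance = 4

Compute all C(6, 2) = 15 pairwise squared distances (x_i − x_j)² + (y_i − y_j)². The minimum is 4, attained by the pair ((-5, -7), (-7, -7)).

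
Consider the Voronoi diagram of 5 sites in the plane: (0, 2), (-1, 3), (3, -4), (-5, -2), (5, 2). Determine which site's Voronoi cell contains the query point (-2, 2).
Nearest site = (-1, 3)

The Voronoi cell of site s contains exactly those query points closer to s than to any other site. Compute squared distances from q = (-2, 2) to each site:
  (-1 − -2)² + (3 − 2)² = 2
  (0 − -2)² + (2 − 2)² = 4
  (-5 − -2)² + (-2 − 2)² = 25
  (5 − -2)² + (2 − 2)² = 49
  (3 − -2)² + (-4 − 2)² = 61
Minimum is attained by (-1, 3), so q lies in its Voronoi cell.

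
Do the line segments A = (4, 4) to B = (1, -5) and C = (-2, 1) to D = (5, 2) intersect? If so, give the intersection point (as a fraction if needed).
Yes; intersection at (13/4, 7/4) (t = 1/4 on AB, s = 3/4 on CD)

Parametrize AB as A + t(B − A) = (4 + -3 t, 4 + -9 t) and CD as C + s(D − C) = (-2 + 7 s, 1 + 1 s). Solve the linear system for (t, s). Determinant = -60 ≠ 0, so a unique intersection of the containing lines exists. Solution: t = 1/4, s = 3/4 — both in [0, 1], so the segments cross. Intersection point: (13/4, 7/4).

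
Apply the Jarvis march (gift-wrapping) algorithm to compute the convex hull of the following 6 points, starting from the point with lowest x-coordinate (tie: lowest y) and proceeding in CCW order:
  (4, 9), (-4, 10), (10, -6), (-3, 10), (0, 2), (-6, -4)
Hull (CCW) = [(-6, -4), (10, -6), (4, 9), (-3, 10), (-4, 10)]

Jarvis march: at each step, from the current hull vertex p, select the next vertex q as the point such that every other point lies strictly to the left of (or on) the directed line p → q. (Equivalently: for every other point r, the cross product (q − p) × (r − p) ≥ 0.)
Starting point (lowest x, tie lowest y): (-6, -4). Wrap until returning to start. Resulting hull: (-6, -4), (10, -6), (4, 9), (-3, 10), (-4, 10).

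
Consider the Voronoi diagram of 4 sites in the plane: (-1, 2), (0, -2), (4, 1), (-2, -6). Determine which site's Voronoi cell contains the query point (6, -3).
Nearest site = (4, 1)

The Voronoi cell of site s contains exactly those query points closer to s than to any other site. Compute squared distances from q = (6, -3) to each site:
  (4 − 6)² + (1 − -3)² = 20
  (0 − 6)² + (-2 − -3)² = 37
  (-2 − 6)² + (-6 − -3)² = 73
  (-1 − 6)² + (2 − -3)² = 74
Minimum is attained by (4, 1), so q lies in its Voronoi cell.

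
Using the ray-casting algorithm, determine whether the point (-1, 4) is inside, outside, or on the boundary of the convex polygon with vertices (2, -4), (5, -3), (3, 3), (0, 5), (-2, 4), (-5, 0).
The point (-1, 4) lies strictly inside the polygon

Cast a horizontal ray to the right from the query point and count how many polygon edges it crosses (each edge strictly once or zero times, handled with the usual half-open convention). 
Parity of crossings → odd ⇒ inside.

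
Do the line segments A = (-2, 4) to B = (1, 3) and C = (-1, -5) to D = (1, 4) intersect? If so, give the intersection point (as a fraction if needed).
Yes; intersection at (23/29, 89/29) (t = 27/29 on AB, s = 26/29 on CD)

Parametrize AB as A + t(B − A) = (-2 + 3 t, 4 + -1 t) and CD as C + s(D − C) = (-1 + 2 s, -5 + 9 s). Solve the linear system for (t, s). Determinant = -29 ≠ 0, so a unique intersection of the containing lines exists. Solution: t = 27/29, s = 26/29 — both in [0, 1], so the segments cross. Intersection point: (23/29, 89/29).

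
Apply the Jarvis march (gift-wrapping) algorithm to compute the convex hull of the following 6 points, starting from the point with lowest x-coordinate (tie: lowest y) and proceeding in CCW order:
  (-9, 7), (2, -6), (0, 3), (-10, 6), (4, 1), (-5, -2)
Hull (CCW) = [(-10, 6), (-5, -2), (2, -6), (4, 1), (0, 3), (-9, 7)]

Jarvis march: at each step, from the current hull vertex p, select the next vertex q as the point such that every other point lies strictly to the left of (or on) the directed line p → q. (Equivalently: for every other point r, the cross product (q − p) × (r − p) ≥ 0.)
Starting point (lowest x, tie lowest y): (-10, 6). Wrap until returning to start. Resulting hull: (-10, 6), (-5, -2), (2, -6), (4, 1), (0, 3), (-9, 7).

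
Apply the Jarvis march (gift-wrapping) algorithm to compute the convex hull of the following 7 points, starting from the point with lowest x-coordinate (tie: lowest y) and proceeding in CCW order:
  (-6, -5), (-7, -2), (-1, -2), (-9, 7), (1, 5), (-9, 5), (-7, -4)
Hull (CCW) = [(-9, 5), (-7, -4), (-6, -5), (-1, -2), (1, 5), (-9, 7)]

Jarvis march: at each step, from the current hull vertex p, select the next vertex q as the point such that every other point lies strictly to the left of (or on) the directed line p → q. (Equivalently: for every other point r, the cross product (q − p) × (r − p) ≥ 0.)
Starting point (lowest x, tie lowest y): (-9, 5). Wrap until returning to start. Resulting hull: (-9, 5), (-7, -4), (-6, -5), (-1, -2), (1, 5), (-9, 7).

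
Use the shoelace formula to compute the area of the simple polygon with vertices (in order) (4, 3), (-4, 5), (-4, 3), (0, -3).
Area = 32

Shoelace formula: Area = (1/2) |Σ_i (x_i · y_{i+1} − x_{i+1} · y_i)| (indices mod n). Compute each cross term:
  (4)(5) − (-4)(3) = 32
  (-4)(3) − (-4)(5) = 8
  (-4)(-3) − (0)(3) = 12
  (0)(3) − (4)(-3) = 12
Sum = 64, so (signed) Area = 64/2 = 32, |Area| = 32.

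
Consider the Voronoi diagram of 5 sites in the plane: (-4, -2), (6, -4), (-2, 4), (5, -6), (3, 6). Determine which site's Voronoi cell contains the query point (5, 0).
Nearest site = (6, -4)

The Voronoi cell of site s contains exactly those query points closer to s than to any other site. Compute squared distances from q = (5, 0) to each site:
  (6 − 5)² + (-4 − 0)² = 17
  (5 − 5)² + (-6 − 0)² = 36
  (3 − 5)² + (6 − 0)² = 40
  (-2 − 5)² + (4 − 0)² = 65
  (-4 − 5)² + (-2 − 0)² = 85
Minimum is attained by (6, -4), so q lies in its Voronoi cell.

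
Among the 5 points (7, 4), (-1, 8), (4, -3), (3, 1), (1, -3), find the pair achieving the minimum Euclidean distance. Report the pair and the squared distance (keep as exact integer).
Pair = ((4, -3), (1, -3)); squared distance = 9

Compute all C(5, 2) = 10 pairwise squared distances (x_i − x_j)² + (y_i − y_j)². The minimum is 9, attained by the pair ((4, -3), (1, -3)).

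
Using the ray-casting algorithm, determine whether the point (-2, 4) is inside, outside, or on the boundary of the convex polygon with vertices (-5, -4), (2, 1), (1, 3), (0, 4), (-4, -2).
The point (-2, 4) lies strictly outside the polygon

Cast a horizontal ray to the right from the query point and count how many polygon edges it crosses (each edge strictly once or zero times, handled with the usual half-open convention). 
Parity of crossings → even ⇒ outside.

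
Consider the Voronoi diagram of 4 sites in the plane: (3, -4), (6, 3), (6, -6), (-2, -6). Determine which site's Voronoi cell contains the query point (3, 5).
Nearest site = (6, 3)

The Voronoi cell of site s contains exactly those query points closer to s than to any other site. Compute squared distances from q = (3, 5) to each site:
  (6 − 3)² + (3 − 5)² = 13
  (3 − 3)² + (-4 − 5)² = 81
  (6 − 3)² + (-6 − 5)² = 130
  (-2 − 3)² + (-6 − 5)² = 146
Minimum is attained by (6, 3), so q lies in its Voronoi cell.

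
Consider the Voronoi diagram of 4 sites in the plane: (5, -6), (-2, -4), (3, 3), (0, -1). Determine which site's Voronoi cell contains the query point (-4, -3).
Nearest site = (-2, -4)

The Voronoi cell of site s contains exactly those query points closer to s than to any other site. Compute squared distances from q = (-4, -3) to each site:
  (-2 − -4)² + (-4 − -3)² = 5
  (0 − -4)² + (-1 − -3)² = 20
  (3 − -4)² + (3 − -3)² = 85
  (5 − -4)² + (-6 − -3)² = 90
Minimum is attained by (-2, -4), so q lies in its Voronoi cell.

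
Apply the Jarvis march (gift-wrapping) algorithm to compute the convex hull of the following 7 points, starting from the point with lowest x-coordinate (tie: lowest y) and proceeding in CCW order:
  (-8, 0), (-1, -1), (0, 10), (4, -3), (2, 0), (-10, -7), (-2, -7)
Hull (CCW) = [(-10, -7), (-2, -7), (4, -3), (0, 10), (-8, 0)]

Jarvis march: at each step, from the current hull vertex p, select the next vertex q as the point such that every other point lies strictly to the left of (or on) the directed line p → q. (Equivalently: for every other point r, the cross product (q − p) × (r − p) ≥ 0.)
Starting point (lowest x, tie lowest y): (-10, -7). Wrap until returning to start. Resulting hull: (-10, -7), (-2, -7), (4, -3), (0, 10), (-8, 0).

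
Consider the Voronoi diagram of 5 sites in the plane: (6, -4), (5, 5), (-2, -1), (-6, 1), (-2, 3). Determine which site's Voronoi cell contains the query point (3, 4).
Nearest site = (5, 5)

The Voronoi cell of site s contains exactly those query points closer to s than to any other site. Compute squared distances from q = (3, 4) to each site:
  (5 − 3)² + (5 − 4)² = 5
  (-2 − 3)² + (3 − 4)² = 26
  (-2 − 3)² + (-1 − 4)² = 50
  (6 − 3)² + (-4 − 4)² = 73
  (-6 − 3)² + (1 − 4)² = 90
Minimum is attained by (5, 5), so q lies in its Voronoi cell.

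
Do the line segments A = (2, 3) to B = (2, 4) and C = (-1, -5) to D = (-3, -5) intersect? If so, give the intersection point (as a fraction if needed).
No (intersection of containing lines falls outside at least one segment)

Parametrize and solve: t = -8, s = -3/2. At least one of these is outside [0, 1], so the segments do not intersect.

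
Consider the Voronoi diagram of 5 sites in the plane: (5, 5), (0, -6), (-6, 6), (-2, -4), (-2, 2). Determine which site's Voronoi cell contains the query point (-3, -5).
Nearest site = (-2, -4)

The Voronoi cell of site s contains exactly those query points closer to s than to any other site. Compute squared distances from q = (-3, -5) to each site:
  (-2 − -3)² + (-4 − -5)² = 2
  (0 − -3)² + (-6 − -5)² = 10
  (-2 − -3)² + (2 − -5)² = 50
  (-6 − -3)² + (6 − -5)² = 130
  (5 − -3)² + (5 − -5)² = 164
Minimum is attained by (-2, -4), so q lies in its Voronoi cell.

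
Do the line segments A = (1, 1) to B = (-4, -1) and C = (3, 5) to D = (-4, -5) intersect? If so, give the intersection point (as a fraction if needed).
Yes; intersection at (-1/9, 5/9) (t = 2/9 on AB, s = 4/9 on CD)

Parametrize AB as A + t(B − A) = (1 + -5 t, 1 + -2 t) and CD as C + s(D − C) = (3 + -7 s, 5 + -10 s). Solve the linear system for (t, s). Determinant = -36 ≠ 0, so a unique intersection of the containing lines exists. Solution: t = 2/9, s = 4/9 — both in [0, 1], so the segments cross. Intersection point: (-1/9, 5/9).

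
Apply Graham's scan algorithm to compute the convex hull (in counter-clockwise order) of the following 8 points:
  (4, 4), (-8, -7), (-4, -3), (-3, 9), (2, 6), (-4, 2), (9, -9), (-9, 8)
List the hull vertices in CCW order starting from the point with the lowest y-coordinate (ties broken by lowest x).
Hull (CCW) = [(9, -9), (4, 4), (2, 6), (-3, 9), (-9, 8), (-8, -7)]

Graham scan procedure:
  1. Find the pivot p₀ = point with lowest y (tie → lowest x): (9, -9).
  2. Sort the remaining points by polar angle around p₀.
  3. Walk through sorted points, maintaining a stack; pop the top while the last three entries make a non-left turn (cross product ≤ 0).
  4. Final stack is the convex hull in CCW order: (9, -9), (4, 4), (2, 6), (-3, 9), (-9, 8), (-8, -7).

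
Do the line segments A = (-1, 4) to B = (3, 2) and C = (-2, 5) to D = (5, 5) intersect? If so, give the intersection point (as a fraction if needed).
No (intersection of containing lines falls outside at least one segment)

Parametrize and solve: t = -1/2, s = -1/7. At least one of these is outside [0, 1], so the segments do not intersect.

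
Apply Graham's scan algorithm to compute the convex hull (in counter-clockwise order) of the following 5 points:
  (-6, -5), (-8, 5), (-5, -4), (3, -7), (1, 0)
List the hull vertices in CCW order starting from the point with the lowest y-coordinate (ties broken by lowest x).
Hull (CCW) = [(3, -7), (1, 0), (-8, 5), (-6, -5)]

Graham scan procedure:
  1. Find the pivot p₀ = point with lowest y (tie → lowest x): (3, -7).
  2. Sort the remaining points by polar angle around p₀.
  3. Walk through sorted points, maintaining a stack; pop the top while the last three entries make a non-left turn (cross product ≤ 0).
  4. Final stack is the convex hull in CCW order: (3, -7), (1, 0), (-8, 5), (-6, -5).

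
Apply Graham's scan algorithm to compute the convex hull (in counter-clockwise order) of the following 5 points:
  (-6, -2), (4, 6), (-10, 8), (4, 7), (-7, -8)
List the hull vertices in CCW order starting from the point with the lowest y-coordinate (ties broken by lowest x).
Hull (CCW) = [(-7, -8), (4, 6), (4, 7), (-10, 8)]

Graham scan procedure:
  1. Find the pivot p₀ = point with lowest y (tie → lowest x): (-7, -8).
  2. Sort the remaining points by polar angle around p₀.
  3. Walk through sorted points, maintaining a stack; pop the top while the last three entries make a non-left turn (cross product ≤ 0).
  4. Final stack is the convex hull in CCW order: (-7, -8), (4, 6), (4, 7), (-10, 8).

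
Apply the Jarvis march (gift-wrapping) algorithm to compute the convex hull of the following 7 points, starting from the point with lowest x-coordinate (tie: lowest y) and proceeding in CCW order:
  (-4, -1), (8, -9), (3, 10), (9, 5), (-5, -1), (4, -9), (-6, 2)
Hull (CCW) = [(-6, 2), (-5, -1), (4, -9), (8, -9), (9, 5), (3, 10)]

Jarvis march: at each step, from the current hull vertex p, select the next vertex q as the point such that every other point lies strictly to the left of (or on) the directed line p → q. (Equivalently: for every other point r, the cross product (q − p) × (r − p) ≥ 0.)
Starting point (lowest x, tie lowest y): (-6, 2). Wrap until returning to start. Resulting hull: (-6, 2), (-5, -1), (4, -9), (8, -9), (9, 5), (3, 10).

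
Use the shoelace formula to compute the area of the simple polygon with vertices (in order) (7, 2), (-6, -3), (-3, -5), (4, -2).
Area = 30

Shoelace formula: Area = (1/2) |Σ_i (x_i · y_{i+1} − x_{i+1} · y_i)| (indices mod n). Compute each cross term:
  (7)(-3) − (-6)(2) = -9
  (-6)(-5) − (-3)(-3) = 21
  (-3)(-2) − (4)(-5) = 26
  (4)(2) − (7)(-2) = 22
Sum = 60, so (signed) Area = 60/2 = 30, |Area| = 30.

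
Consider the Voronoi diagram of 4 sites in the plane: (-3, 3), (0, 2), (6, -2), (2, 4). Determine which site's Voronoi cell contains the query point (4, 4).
Nearest site = (2, 4)

The Voronoi cell of site s contains exactly those query points closer to s than to any other site. Compute squared distances from q = (4, 4) to each site:
  (2 − 4)² + (4 − 4)² = 4
  (0 − 4)² + (2 − 4)² = 20
  (6 − 4)² + (-2 − 4)² = 40
  (-3 − 4)² + (3 − 4)² = 50
Minimum is attained by (2, 4), so q lies in its Voronoi cell.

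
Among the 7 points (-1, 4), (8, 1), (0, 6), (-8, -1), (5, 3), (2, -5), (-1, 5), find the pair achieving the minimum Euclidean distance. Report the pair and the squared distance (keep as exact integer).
Pair = ((-1, 4), (-1, 5)); squared distance = 1

Compute all C(7, 2) = 21 pairwise squared distances (x_i − x_j)² + (y_i − y_j)². The minimum is 1, attained by the pair ((-1, 4), (-1, 5)).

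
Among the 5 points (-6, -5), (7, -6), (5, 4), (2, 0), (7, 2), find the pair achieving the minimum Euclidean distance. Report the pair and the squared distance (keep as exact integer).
Pair = ((5, 4), (7, 2)); squared distance = 8

Compute all C(5, 2) = 10 pairwise squared distances (x_i − x_j)² + (y_i − y_j)². The minimum is 8, attained by the pair ((5, 4), (7, 2)).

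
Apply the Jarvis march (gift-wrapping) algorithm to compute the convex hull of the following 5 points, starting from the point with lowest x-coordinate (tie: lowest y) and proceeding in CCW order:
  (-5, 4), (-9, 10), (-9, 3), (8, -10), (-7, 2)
Hull (CCW) = [(-9, 3), (8, -10), (-9, 10)]

Jarvis march: at each step, from the current hull vertex p, select the next vertex q as the point such that every other point lies strictly to the left of (or on) the directed line p → q. (Equivalently: for every other point r, the cross product (q − p) × (r − p) ≥ 0.)
Starting point (lowest x, tie lowest y): (-9, 3). Wrap until returning to start. Resulting hull: (-9, 3), (8, -10), (-9, 10).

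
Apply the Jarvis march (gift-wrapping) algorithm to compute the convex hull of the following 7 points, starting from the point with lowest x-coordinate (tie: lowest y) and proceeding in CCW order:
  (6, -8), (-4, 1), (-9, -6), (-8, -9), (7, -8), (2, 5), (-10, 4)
Hull (CCW) = [(-10, 4), (-9, -6), (-8, -9), (7, -8), (2, 5)]

Jarvis march: at each step, from the current hull vertex p, select the next vertex q as the point such that every other point lies strictly to the left of (or on) the directed line p → q. (Equivalently: for every other point r, the cross product (q − p) × (r − p) ≥ 0.)
Starting point (lowest x, tie lowest y): (-10, 4). Wrap until returning to start. Resulting hull: (-10, 4), (-9, -6), (-8, -9), (7, -8), (2, 5).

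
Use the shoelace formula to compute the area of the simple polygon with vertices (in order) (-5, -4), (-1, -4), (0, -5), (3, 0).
Area = 12

Shoelace formula: Area = (1/2) |Σ_i (x_i · y_{i+1} − x_{i+1} · y_i)| (indices mod n). Compute each cross term:
  (-5)(-4) − (-1)(-4) = 16
  (-1)(-5) − (0)(-4) = 5
  (0)(0) − (3)(-5) = 15
  (3)(-4) − (-5)(0) = -12
Sum = 24, so (signed) Area = 24/2 = 12, |Area| = 12.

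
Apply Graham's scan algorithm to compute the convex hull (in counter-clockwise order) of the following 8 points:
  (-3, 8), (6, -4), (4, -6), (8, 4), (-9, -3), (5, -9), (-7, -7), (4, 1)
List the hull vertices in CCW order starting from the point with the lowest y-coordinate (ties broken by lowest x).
Hull (CCW) = [(5, -9), (8, 4), (-3, 8), (-9, -3), (-7, -7)]

Graham scan procedure:
  1. Find the pivot p₀ = point with lowest y (tie → lowest x): (5, -9).
  2. Sort the remaining points by polar angle around p₀.
  3. Walk through sorted points, maintaining a stack; pop the top while the last three entries make a non-left turn (cross product ≤ 0).
  4. Final stack is the convex hull in CCW order: (5, -9), (8, 4), (-3, 8), (-9, -3), (-7, -7).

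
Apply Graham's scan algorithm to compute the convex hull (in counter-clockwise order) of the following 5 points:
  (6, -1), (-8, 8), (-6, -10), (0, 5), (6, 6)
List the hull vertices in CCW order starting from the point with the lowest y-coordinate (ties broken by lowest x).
Hull (CCW) = [(-6, -10), (6, -1), (6, 6), (-8, 8)]

Graham scan procedure:
  1. Find the pivot p₀ = point with lowest y (tie → lowest x): (-6, -10).
  2. Sort the remaining points by polar angle around p₀.
  3. Walk through sorted points, maintaining a stack; pop the top while the last three entries make a non-left turn (cross product ≤ 0).
  4. Final stack is the convex hull in CCW order: (-6, -10), (6, -1), (6, 6), (-8, 8).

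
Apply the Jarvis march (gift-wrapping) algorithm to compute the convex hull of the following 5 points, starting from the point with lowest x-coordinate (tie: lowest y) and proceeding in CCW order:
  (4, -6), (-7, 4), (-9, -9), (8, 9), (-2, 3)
Hull (CCW) = [(-9, -9), (4, -6), (8, 9), (-7, 4)]

Jarvis march: at each step, from the current hull vertex p, select the next vertex q as the point such that every other point lies strictly to the left of (or on) the directed line p → q. (Equivalently: for every other point r, the cross product (q − p) × (r − p) ≥ 0.)
Starting point (lowest x, tie lowest y): (-9, -9). Wrap until returning to start. Resulting hull: (-9, -9), (4, -6), (8, 9), (-7, 4).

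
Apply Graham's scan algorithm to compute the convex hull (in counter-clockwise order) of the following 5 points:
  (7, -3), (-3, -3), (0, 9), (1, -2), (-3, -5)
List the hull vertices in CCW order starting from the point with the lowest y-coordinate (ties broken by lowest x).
Hull (CCW) = [(-3, -5), (7, -3), (0, 9), (-3, -3)]

Graham scan procedure:
  1. Find the pivot p₀ = point with lowest y (tie → lowest x): (-3, -5).
  2. Sort the remaining points by polar angle around p₀.
  3. Walk through sorted points, maintaining a stack; pop the top while the last three entries make a non-left turn (cross product ≤ 0).
  4. Final stack is the convex hull in CCW order: (-3, -5), (7, -3), (0, 9), (-3, -3).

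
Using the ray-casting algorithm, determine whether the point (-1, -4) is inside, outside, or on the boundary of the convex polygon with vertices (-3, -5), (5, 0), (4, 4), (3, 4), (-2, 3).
The point (-1, -4) lies strictly outside the polygon

Cast a horizontal ray to the right from the query point and count how many polygon edges it crosses (each edge strictly once or zero times, handled with the usual half-open convention). 
Parity of crossings → even ⇒ outside.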